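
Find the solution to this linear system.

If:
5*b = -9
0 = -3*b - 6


Then:
No Solution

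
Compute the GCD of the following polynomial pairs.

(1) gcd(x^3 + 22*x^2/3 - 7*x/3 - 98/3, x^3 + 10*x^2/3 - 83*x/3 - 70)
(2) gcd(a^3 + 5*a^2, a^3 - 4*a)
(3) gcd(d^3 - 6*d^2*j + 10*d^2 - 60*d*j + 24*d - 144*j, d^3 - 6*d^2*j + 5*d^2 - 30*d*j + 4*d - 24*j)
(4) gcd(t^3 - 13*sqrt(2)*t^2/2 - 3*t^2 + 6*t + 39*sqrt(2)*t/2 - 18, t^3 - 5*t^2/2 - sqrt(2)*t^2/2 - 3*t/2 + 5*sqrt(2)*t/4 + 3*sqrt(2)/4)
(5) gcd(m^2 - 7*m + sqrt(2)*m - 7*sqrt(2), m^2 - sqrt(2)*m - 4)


(1) = x + 7/3
(2) = a
(3) = gcd((d + 4)*(d + 6)*(d - 6*j), (d + 1)*(d + 4)*(d - 6*j)) = d^2 - 6*d*j + 4*d - 24*j
(4) = gcd((t - 3)*(t - 6*sqrt(2))*(t - sqrt(2)/2), (t - 3)*(t + 1/2)*(t - sqrt(2)/2)) = t^2 + t*(-3 - sqrt(2)/2) + 3*sqrt(2)/2
(5) = gcd((m - 7)*(m + sqrt(2)), (m - 2*sqrt(2))*(m + sqrt(2))) = m + sqrt(2)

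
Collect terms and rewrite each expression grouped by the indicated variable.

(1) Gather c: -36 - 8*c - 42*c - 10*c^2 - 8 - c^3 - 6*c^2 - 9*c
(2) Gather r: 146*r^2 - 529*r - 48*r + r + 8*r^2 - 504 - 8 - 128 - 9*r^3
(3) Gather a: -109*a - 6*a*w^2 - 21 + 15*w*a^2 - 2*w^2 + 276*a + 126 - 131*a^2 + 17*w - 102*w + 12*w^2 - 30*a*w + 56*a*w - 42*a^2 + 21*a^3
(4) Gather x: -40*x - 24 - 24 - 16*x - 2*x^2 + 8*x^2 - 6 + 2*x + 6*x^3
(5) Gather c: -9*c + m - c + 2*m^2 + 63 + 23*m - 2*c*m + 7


(1) = -c^3 - 16*c^2 - 59*c - 44
(2) = -9*r^3 + 154*r^2 - 576*r - 640
(3) = 21*a^3 + a^2*(15*w - 173) + a*(-6*w^2 + 26*w + 167) + 10*w^2 - 85*w + 105
(4) = 6*x^3 + 6*x^2 - 54*x - 54
(5) = c*(-2*m - 10) + 2*m^2 + 24*m + 70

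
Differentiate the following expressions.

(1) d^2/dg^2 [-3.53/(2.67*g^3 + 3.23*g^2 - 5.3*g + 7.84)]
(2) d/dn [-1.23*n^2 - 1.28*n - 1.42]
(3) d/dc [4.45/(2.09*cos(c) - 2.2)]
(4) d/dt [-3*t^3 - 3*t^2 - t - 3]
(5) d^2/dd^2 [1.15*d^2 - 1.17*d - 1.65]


(1) = ((56.5506*g + 22.8038)*(2.67*g^3 + 3.23*g^2 - 5.3*g + 7.84) - 3.53*(8.01*g^2 + 6.46*g - 5.3)*(16.02*g^2 + 12.92*g - 10.6))/(2.67*g^3 + 3.23*g^2 - 5.3*g + 7.84)^3
(2) = -2.46*n - 1.28
(3) = 9.3005*sin(c)/(2.09*cos(c) - 2.2)^2
(4) = -9*t^2 - 6*t - 1
(5) = 2.30000000000000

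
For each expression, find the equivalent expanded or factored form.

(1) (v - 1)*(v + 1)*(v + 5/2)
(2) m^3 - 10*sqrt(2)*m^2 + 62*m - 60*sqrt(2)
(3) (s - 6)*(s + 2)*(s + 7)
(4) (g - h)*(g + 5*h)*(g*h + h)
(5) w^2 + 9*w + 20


(1) = v^3 + 5*v^2/2 - v - 5/2
(2) = (m - 5*sqrt(2))*(m - 3*sqrt(2))*(m - 2*sqrt(2))
(3) = s^3 + 3*s^2 - 40*s - 84
(4) = g^3*h + 4*g^2*h^2 + g^2*h - 5*g*h^3 + 4*g*h^2 - 5*h^3
(5) = (w + 4)*(w + 5)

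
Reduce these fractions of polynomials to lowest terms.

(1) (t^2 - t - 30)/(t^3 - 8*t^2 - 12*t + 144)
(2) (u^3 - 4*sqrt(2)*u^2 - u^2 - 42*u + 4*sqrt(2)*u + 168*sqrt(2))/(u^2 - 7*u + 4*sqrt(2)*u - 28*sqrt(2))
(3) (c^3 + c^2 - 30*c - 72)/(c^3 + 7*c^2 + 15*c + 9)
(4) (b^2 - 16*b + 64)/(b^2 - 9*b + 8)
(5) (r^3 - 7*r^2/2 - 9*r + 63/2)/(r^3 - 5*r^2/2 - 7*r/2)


(1) = (t + 5)/(t^2 - 2*t - 24)
(2) = (u^2 + u*(6 - 4*sqrt(2)) - 24*sqrt(2))/(u + 4*sqrt(2))
(3) = (c^2 - 2*c - 24)/(c^2 + 4*c + 3)
(4) = (b - 8)/(b - 1)
(5) = (r^2 - 9)/(r^2 + r)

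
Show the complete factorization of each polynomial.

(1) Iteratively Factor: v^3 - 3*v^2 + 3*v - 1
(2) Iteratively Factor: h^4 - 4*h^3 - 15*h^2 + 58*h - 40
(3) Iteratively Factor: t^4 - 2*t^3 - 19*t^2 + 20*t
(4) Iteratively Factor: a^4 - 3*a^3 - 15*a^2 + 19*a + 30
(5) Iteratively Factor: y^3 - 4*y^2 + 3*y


(1) = (v - 1)*(v^2 - 2*v + 1) = (v - 1)^2*(v - 1)
(2) = (h + 4)*(h^3 - 8*h^2 + 17*h - 10) = (h - 5)*(h + 4)*(h^2 - 3*h + 2) = (h - 5)*(h - 1)*(h + 4)*(h - 2)
(3) = (t + 4)*(t^3 - 6*t^2 + 5*t) = (t - 1)*(t + 4)*(t^2 - 5*t) = (t - 5)*(t - 1)*(t + 4)*(t)
(4) = (a + 3)*(a^3 - 6*a^2 + 3*a + 10) = (a + 1)*(a + 3)*(a^2 - 7*a + 10) = (a - 2)*(a + 1)*(a + 3)*(a - 5)
(5) = (y)*(y^2 - 4*y + 3) = y*(y - 3)*(y - 1)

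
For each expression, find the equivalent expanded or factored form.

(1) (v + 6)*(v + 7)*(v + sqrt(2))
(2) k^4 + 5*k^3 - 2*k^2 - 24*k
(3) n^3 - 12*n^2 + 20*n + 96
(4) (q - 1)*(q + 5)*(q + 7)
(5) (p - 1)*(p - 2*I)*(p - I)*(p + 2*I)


(1) = v^3 + sqrt(2)*v^2 + 13*v^2 + 13*sqrt(2)*v + 42*v + 42*sqrt(2)
(2) = k*(k - 2)*(k + 3)*(k + 4)
(3) = (n - 8)*(n - 6)*(n + 2)
(4) = q^3 + 11*q^2 + 23*q - 35
(5) = p^4 - p^3 - I*p^3 + 4*p^2 + I*p^2 - 4*p - 4*I*p + 4*I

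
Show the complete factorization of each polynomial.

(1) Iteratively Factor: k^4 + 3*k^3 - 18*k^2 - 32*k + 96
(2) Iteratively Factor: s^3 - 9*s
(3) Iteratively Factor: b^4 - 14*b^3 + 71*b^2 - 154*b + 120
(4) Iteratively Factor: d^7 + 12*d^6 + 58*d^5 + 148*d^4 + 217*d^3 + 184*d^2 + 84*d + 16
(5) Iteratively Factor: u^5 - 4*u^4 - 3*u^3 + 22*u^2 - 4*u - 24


(1) = (k - 3)*(k^3 + 6*k^2 - 32) = (k - 3)*(k + 4)*(k^2 + 2*k - 8) = (k - 3)*(k + 4)^2*(k - 2)
(2) = (s - 3)*(s^2 + 3*s) = s*(s - 3)*(s + 3)
(3) = (b - 2)*(b^3 - 12*b^2 + 47*b - 60) = (b - 5)*(b - 2)*(b^2 - 7*b + 12) = (b - 5)*(b - 4)*(b - 2)*(b - 3)
(4) = (d + 2)*(d^6 + 10*d^5 + 38*d^4 + 72*d^3 + 73*d^2 + 38*d + 8) = (d + 1)*(d + 2)*(d^5 + 9*d^4 + 29*d^3 + 43*d^2 + 30*d + 8) = (d + 1)^2*(d + 2)*(d^4 + 8*d^3 + 21*d^2 + 22*d + 8) = (d + 1)^2*(d + 2)*(d + 4)*(d^3 + 4*d^2 + 5*d + 2) = (d + 1)^2*(d + 2)^2*(d + 4)*(d^2 + 2*d + 1) = (d + 1)^3*(d + 2)^2*(d + 4)*(d + 1)
(5) = (u - 2)*(u^4 - 2*u^3 - 7*u^2 + 8*u + 12) = (u - 2)^2*(u^3 - 7*u - 6) = (u - 3)*(u - 2)^2*(u^2 + 3*u + 2) = (u - 3)*(u - 2)^2*(u + 2)*(u + 1)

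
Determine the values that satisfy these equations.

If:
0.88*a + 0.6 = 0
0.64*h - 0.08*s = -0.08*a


Then:
a = -0.68
h = 0.125*s + 0.0852272727272727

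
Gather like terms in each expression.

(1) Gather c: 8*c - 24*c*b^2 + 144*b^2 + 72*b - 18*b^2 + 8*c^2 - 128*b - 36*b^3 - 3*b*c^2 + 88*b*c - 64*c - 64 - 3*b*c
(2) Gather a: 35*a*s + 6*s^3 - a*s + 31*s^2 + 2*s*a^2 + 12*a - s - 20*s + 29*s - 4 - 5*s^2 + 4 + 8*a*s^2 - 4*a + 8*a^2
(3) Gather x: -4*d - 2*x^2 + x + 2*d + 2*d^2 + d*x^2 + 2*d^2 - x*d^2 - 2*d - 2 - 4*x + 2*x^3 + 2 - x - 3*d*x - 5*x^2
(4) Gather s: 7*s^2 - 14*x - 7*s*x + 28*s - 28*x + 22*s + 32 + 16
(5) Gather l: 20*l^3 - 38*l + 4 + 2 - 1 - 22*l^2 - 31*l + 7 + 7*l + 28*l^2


(1) = -36*b^3 + 126*b^2 - 56*b + c^2*(8 - 3*b) + c*(-24*b^2 + 85*b - 56) - 64
(2) = a^2*(2*s + 8) + a*(8*s^2 + 34*s + 8) + 6*s^3 + 26*s^2 + 8*s
(3) = 4*d^2 - 4*d + 2*x^3 + x^2*(d - 7) + x*(-d^2 - 3*d - 4)
(4) = 7*s^2 + s*(50 - 7*x) - 42*x + 48
(5) = 20*l^3 + 6*l^2 - 62*l + 12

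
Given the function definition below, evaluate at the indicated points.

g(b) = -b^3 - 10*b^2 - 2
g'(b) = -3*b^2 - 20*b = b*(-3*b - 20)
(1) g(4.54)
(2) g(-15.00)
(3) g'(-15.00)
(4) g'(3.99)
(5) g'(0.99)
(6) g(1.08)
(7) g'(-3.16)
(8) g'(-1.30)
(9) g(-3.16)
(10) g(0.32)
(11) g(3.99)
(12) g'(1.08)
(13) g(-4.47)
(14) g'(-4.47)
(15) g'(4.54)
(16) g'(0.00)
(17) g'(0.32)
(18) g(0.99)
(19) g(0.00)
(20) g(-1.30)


(1) = -301.69
(2) = 1123.00
(3) = -375.00
(4) = -127.56
(5) = -22.74
(6) = -14.92
(7) = 33.24
(8) = 20.93
(9) = -70.30
(10) = -3.06
(11) = -224.72
(12) = -25.10
(13) = -112.49
(14) = 29.46
(15) = -152.63
(16) = 0.00
(17) = -6.71
(18) = -12.77
(19) = -2.00
(20) = -16.70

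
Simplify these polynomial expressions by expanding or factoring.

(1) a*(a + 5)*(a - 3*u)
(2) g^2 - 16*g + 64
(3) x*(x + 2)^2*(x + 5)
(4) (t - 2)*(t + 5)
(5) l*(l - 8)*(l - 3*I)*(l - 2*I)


(1) = a^3 - 3*a^2*u + 5*a^2 - 15*a*u
(2) = (g - 8)^2
(3) = x^4 + 9*x^3 + 24*x^2 + 20*x
(4) = t^2 + 3*t - 10
(5) = l^4 - 8*l^3 - 5*I*l^3 - 6*l^2 + 40*I*l^2 + 48*l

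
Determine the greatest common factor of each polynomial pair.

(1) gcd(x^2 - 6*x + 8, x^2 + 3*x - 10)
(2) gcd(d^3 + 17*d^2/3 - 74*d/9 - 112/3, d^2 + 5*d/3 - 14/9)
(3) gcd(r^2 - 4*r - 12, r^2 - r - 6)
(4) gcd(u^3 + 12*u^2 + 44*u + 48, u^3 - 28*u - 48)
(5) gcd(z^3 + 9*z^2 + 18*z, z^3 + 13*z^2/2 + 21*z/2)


(1) = gcd((x - 4)*(x - 2), (x - 2)*(x + 5)) = x - 2
(2) = d + 7/3
(3) = r + 2
(4) = gcd((u + 2)*(u + 4)*(u + 6), (u - 6)*(u + 2)*(u + 4)) = u^2 + 6*u + 8
(5) = gcd(z*(z + 3)*(z + 6), z*(z + 3)*(z + 7/2)) = z^2 + 3*z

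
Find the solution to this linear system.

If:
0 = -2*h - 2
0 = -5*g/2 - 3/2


Then:
g = -3/5
h = -1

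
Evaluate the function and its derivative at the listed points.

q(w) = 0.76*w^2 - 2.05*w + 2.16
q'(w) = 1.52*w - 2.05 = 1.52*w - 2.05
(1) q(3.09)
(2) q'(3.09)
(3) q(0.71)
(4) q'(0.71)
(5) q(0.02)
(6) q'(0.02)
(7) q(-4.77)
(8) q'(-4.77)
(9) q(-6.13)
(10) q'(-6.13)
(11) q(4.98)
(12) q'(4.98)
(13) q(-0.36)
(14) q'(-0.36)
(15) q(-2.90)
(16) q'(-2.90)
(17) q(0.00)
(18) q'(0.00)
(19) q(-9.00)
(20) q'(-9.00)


(1) = 3.08
(2) = 2.65
(3) = 1.09
(4) = -0.97
(5) = 2.12
(6) = -2.02
(7) = 29.23
(8) = -9.30
(9) = 43.28
(10) = -11.37
(11) = 10.80
(12) = 5.52
(13) = 3.00
(14) = -2.60
(15) = 14.50
(16) = -6.46
(17) = 2.16
(18) = -2.05
(19) = 82.17
(20) = -15.73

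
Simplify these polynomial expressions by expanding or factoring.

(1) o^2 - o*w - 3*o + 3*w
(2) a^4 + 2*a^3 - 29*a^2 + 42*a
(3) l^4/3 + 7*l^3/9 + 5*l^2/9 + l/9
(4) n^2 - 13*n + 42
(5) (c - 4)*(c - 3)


(1) = (o - 3)*(o - w)
(2) = a*(a - 3)*(a - 2)*(a + 7)
(3) = l*(l/3 + 1/3)*(l + 1/3)*(l + 1)
(4) = (n - 7)*(n - 6)
(5) = c^2 - 7*c + 12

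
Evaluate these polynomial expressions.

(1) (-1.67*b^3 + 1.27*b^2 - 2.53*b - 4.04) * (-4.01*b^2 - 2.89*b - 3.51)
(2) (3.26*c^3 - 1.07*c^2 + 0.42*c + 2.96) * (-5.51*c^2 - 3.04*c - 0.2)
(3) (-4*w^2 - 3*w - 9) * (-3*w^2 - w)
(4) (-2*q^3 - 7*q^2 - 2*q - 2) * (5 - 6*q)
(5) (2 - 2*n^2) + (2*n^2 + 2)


(1) = 6.6967*b^5 - 0.2664*b^4 + 12.3367*b^3 + 19.0544*b^2 + 20.5559*b + 14.1804
(2) = -17.9626*c^5 - 4.0147*c^4 + 0.2866*c^3 - 17.3724*c^2 - 9.0824*c - 0.592
(3) = 12*w^4 + 13*w^3 + 30*w^2 + 9*w
(4) = 12*q^4 + 32*q^3 - 23*q^2 + 2*q - 10
(5) = 4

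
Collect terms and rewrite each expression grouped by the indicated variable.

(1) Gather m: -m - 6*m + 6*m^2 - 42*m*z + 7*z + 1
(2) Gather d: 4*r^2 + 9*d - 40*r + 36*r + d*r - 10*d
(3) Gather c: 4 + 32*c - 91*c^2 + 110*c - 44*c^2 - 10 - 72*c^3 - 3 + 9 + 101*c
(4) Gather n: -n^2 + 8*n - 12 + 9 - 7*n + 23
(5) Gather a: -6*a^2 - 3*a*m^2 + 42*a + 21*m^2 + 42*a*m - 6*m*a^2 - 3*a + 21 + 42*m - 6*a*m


(1) = 6*m^2 + m*(-42*z - 7) + 7*z + 1
(2) = d*(r - 1) + 4*r^2 - 4*r
(3) = -72*c^3 - 135*c^2 + 243*c
(4) = -n^2 + n + 20
(5) = a^2*(-6*m - 6) + a*(-3*m^2 + 36*m + 39) + 21*m^2 + 42*m + 21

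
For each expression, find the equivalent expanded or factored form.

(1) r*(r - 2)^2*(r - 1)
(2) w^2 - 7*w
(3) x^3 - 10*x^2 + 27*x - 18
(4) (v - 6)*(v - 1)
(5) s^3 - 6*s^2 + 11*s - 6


(1) = r^4 - 5*r^3 + 8*r^2 - 4*r
(2) = w*(w - 7)
(3) = (x - 6)*(x - 3)*(x - 1)
(4) = v^2 - 7*v + 6
(5) = (s - 3)*(s - 2)*(s - 1)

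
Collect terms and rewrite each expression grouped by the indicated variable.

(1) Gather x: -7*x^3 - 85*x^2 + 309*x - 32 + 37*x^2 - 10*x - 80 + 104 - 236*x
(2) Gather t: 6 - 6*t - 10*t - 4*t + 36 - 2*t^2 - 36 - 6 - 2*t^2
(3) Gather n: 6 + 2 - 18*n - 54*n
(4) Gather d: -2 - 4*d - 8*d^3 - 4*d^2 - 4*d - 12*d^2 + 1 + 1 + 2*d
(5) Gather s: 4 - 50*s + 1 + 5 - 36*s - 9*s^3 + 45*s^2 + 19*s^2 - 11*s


(1) = -7*x^3 - 48*x^2 + 63*x - 8
(2) = -4*t^2 - 20*t
(3) = 8 - 72*n
(4) = -8*d^3 - 16*d^2 - 6*d
(5) = -9*s^3 + 64*s^2 - 97*s + 10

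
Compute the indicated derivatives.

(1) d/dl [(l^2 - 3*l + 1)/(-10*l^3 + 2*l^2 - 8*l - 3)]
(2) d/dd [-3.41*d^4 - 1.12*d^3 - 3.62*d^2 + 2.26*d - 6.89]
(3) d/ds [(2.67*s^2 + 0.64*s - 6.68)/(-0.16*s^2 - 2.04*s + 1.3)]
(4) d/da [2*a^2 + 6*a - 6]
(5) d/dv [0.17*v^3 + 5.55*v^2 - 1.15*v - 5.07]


(1) = (10*l^4 - 60*l^3 + 28*l^2 - 10*l + 17)/(100*l^6 - 40*l^5 + 164*l^4 + 28*l^3 + 52*l^2 + 48*l + 9)
(2) = -13.64*d^3 - 3.36*d^2 - 7.24*d + 2.26
(3) = (-5.3444*s^2 + 4.8044*s - 12.7952)/(0.0256*s^4 + 0.6528*s^3 + 3.7456*s^2 - 5.304*s + 1.69)
(4) = 4*a + 6
(5) = 0.51*v^2 + 11.1*v - 1.15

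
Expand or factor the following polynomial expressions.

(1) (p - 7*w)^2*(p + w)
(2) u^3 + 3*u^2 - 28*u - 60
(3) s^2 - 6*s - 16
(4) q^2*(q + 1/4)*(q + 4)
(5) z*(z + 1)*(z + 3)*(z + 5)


(1) = p^3 - 13*p^2*w + 35*p*w^2 + 49*w^3
(2) = (u - 5)*(u + 2)*(u + 6)
(3) = (s - 8)*(s + 2)
(4) = q^4 + 17*q^3/4 + q^2
(5) = z^4 + 9*z^3 + 23*z^2 + 15*z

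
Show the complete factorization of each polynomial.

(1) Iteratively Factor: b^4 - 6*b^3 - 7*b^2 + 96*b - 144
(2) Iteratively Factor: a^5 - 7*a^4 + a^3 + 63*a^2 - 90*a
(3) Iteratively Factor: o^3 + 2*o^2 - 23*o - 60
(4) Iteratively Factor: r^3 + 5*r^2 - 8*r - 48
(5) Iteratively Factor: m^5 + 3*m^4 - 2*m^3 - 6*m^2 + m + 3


(1) = (b + 4)*(b^3 - 10*b^2 + 33*b - 36) = (b - 4)*(b + 4)*(b^2 - 6*b + 9) = (b - 4)*(b - 3)*(b + 4)*(b - 3)
(2) = (a + 3)*(a^4 - 10*a^3 + 31*a^2 - 30*a) = a*(a + 3)*(a^3 - 10*a^2 + 31*a - 30) = a*(a - 5)*(a + 3)*(a^2 - 5*a + 6) = a*(a - 5)*(a - 2)*(a + 3)*(a - 3)
(3) = (o + 4)*(o^2 - 2*o - 15) = (o - 5)*(o + 4)*(o + 3)
(4) = (r - 3)*(r^2 + 8*r + 16) = (r - 3)*(r + 4)*(r + 4)
(5) = (m - 1)*(m^4 + 4*m^3 + 2*m^2 - 4*m - 3) = (m - 1)*(m + 1)*(m^3 + 3*m^2 - m - 3) = (m - 1)^2*(m + 1)*(m^2 + 4*m + 3) = (m - 1)^2*(m + 1)*(m + 3)*(m + 1)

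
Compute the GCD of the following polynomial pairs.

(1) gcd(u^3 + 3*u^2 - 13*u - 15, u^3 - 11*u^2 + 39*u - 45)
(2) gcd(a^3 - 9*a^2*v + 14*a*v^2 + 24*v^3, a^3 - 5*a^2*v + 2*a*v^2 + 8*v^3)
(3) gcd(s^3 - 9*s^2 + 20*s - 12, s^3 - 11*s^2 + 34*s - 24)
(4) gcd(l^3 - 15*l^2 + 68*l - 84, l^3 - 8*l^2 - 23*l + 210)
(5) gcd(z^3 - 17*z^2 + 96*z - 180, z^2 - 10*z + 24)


(1) = u - 3
(2) = -a^2 + 3*a*v + 4*v^2
(3) = gcd((s - 6)*(s - 2)*(s - 1), (s - 6)*(s - 4)*(s - 1)) = s^2 - 7*s + 6
(4) = l^2 - 13*l + 42
(5) = z - 6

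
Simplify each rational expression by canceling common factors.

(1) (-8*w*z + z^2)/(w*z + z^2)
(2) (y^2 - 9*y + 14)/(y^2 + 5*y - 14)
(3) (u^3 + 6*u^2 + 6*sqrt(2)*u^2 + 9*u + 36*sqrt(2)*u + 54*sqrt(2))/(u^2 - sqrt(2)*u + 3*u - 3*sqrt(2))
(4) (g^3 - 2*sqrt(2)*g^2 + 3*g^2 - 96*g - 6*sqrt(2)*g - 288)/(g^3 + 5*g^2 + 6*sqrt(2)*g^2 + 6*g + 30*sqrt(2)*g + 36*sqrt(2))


(1) = (-8*w + z)/(w + z)
(2) = (y - 7)/(y + 7)
(3) = (u^2 + u*(3 + 6*sqrt(2)) + 18*sqrt(2))/(u - sqrt(2))
(4) = (g - 8*sqrt(2))/(g + 2)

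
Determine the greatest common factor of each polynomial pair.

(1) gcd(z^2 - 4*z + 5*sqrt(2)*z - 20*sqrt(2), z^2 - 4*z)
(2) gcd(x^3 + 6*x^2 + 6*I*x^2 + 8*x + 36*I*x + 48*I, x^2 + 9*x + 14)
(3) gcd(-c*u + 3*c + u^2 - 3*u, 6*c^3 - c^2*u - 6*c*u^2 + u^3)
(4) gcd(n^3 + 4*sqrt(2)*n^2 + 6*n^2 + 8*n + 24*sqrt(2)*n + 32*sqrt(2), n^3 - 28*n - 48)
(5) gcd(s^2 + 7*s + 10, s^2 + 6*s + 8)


(1) = gcd((z - 4)*(z + 5*sqrt(2)), z*(z - 4)) = z - 4
(2) = x + 2
(3) = -c + u
(4) = n^2 + 6*n + 8
(5) = gcd((s + 2)*(s + 5), (s + 2)*(s + 4)) = s + 2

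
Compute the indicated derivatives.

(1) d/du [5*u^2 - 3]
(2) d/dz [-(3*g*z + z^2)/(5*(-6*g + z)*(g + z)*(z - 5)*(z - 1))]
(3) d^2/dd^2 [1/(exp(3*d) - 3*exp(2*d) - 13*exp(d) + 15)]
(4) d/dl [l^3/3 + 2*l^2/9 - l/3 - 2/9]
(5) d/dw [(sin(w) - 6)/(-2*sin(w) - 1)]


(1) = 10*u
(2) = (-z*(g + z)*(3*g + z)*(6*g - z)*(z - 5) - z*(g + z)*(3*g + z)*(6*g - z)*(z - 1) + z*(g + z)*(3*g + z)*(z - 5)*(z - 1) - z*(3*g + z)*(6*g - z)*(z - 5)*(z - 1) + (g + z)*(3*g + 2*z)*(6*g - z)*(z - 5)*(z - 1))/(5*(g + z)^2*(6*g - z)^2*(z - 5)^2*(z - 1)^2)
(3) = ((-9*exp(2*d) + 12*exp(d) + 13)*(exp(3*d) - 3*exp(2*d) - 13*exp(d) + 15) + 2*(-3*exp(2*d) + 6*exp(d) + 13)^2*exp(d))*exp(d)/(exp(3*d) - 3*exp(2*d) - 13*exp(d) + 15)^3
(4) = l^2 + 4*l/9 - 1/3
(5) = -13*cos(w)/(2*sin(w) + 1)^2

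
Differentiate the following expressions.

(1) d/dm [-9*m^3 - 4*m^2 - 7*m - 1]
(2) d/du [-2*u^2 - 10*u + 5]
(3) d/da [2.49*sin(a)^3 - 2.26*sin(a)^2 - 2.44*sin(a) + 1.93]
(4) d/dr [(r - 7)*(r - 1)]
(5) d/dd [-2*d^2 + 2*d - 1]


(1) = -27*m^2 - 8*m - 7
(2) = -4*u - 10
(3) = (7.47*sin(a)^2 - 4.52*sin(a) - 2.44)*cos(a)
(4) = 2*r - 8
(5) = 2 - 4*d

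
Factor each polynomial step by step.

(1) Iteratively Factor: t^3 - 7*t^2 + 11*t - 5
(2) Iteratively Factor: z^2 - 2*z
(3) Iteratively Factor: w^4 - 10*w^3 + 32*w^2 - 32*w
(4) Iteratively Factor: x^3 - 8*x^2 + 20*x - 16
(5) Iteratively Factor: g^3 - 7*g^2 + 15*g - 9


(1) = (t - 1)*(t^2 - 6*t + 5) = (t - 5)*(t - 1)*(t - 1)
(2) = (z - 2)*(z)
(3) = (w - 2)*(w^3 - 8*w^2 + 16*w) = (w - 4)*(w - 2)*(w^2 - 4*w) = (w - 4)^2*(w - 2)*(w)
(4) = (x - 2)*(x^2 - 6*x + 8) = (x - 2)^2*(x - 4)
(5) = (g - 3)*(g^2 - 4*g + 3) = (g - 3)^2*(g - 1)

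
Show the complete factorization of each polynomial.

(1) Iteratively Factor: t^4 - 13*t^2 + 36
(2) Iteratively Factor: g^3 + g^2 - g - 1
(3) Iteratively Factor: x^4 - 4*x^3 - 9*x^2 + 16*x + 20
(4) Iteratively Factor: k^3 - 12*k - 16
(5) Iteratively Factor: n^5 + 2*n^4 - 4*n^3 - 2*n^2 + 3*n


(1) = (t - 2)*(t^3 + 2*t^2 - 9*t - 18) = (t - 2)*(t + 2)*(t^2 - 9) = (t - 3)*(t - 2)*(t + 2)*(t + 3)
(2) = (g + 1)*(g^2 - 1) = (g + 1)^2*(g - 1)
(3) = (x - 2)*(x^3 - 2*x^2 - 13*x - 10) = (x - 2)*(x + 2)*(x^2 - 4*x - 5) = (x - 5)*(x - 2)*(x + 2)*(x + 1)
(4) = (k - 4)*(k^2 + 4*k + 4) = (k - 4)*(k + 2)*(k + 2)
(5) = (n - 1)*(n^4 + 3*n^3 - n^2 - 3*n) = n*(n - 1)*(n^3 + 3*n^2 - n - 3) = n*(n - 1)*(n + 1)*(n^2 + 2*n - 3) = n*(n - 1)*(n + 1)*(n + 3)*(n - 1)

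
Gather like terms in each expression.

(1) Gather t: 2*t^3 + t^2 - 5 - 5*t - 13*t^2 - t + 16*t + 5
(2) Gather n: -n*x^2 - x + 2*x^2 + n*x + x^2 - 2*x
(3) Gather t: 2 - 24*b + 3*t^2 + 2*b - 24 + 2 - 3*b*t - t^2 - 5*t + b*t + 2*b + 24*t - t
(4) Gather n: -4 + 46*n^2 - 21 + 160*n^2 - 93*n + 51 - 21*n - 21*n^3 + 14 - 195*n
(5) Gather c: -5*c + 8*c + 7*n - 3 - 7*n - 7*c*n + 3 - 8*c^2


(1) = 2*t^3 - 12*t^2 + 10*t
(2) = n*(-x^2 + x) + 3*x^2 - 3*x
(3) = -20*b + 2*t^2 + t*(18 - 2*b) - 20
(4) = -21*n^3 + 206*n^2 - 309*n + 40
(5) = -8*c^2 + c*(3 - 7*n)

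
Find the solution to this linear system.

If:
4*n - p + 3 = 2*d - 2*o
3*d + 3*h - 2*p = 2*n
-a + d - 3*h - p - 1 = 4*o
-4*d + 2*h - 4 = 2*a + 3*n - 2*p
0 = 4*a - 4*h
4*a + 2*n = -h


Then:
a = 20/87
d = -38/87
h = 20/87
n = -50/87
o = -19/29
p = 23/87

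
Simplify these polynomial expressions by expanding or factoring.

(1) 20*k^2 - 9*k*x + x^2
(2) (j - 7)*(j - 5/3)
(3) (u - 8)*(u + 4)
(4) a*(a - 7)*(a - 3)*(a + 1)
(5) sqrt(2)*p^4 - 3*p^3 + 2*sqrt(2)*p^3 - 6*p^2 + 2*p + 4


(1) = (-5*k + x)*(-4*k + x)
(2) = j^2 - 26*j/3 + 35/3
(3) = u^2 - 4*u - 32
(4) = a^4 - 9*a^3 + 11*a^2 + 21*a
(5) = (p + 2)*(p - sqrt(2))^2*(sqrt(2)*p + 1)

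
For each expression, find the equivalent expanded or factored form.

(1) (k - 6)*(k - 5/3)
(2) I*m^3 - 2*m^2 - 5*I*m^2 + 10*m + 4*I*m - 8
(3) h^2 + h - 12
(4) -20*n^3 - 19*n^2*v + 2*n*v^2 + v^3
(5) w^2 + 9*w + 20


(1) = k^2 - 23*k/3 + 10
(2) = (m - 4)*(m + 2*I)*(I*m - I)
(3) = (h - 3)*(h + 4)
(4) = (-4*n + v)*(n + v)*(5*n + v)
(5) = (w + 4)*(w + 5)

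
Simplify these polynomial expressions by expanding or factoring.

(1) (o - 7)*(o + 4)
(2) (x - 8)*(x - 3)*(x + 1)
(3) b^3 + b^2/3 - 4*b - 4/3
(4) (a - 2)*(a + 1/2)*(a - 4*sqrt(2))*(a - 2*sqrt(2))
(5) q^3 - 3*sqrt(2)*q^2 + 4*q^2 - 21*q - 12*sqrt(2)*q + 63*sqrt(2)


(1) = o^2 - 3*o - 28
(2) = x^3 - 10*x^2 + 13*x + 24
(3) = (b - 2)*(b + 1/3)*(b + 2)
(4) = a^4 - 6*sqrt(2)*a^3 - 3*a^3/2 + 9*sqrt(2)*a^2 + 15*a^2 - 24*a + 6*sqrt(2)*a - 16
(5) = (q - 3)*(q + 7)*(q - 3*sqrt(2))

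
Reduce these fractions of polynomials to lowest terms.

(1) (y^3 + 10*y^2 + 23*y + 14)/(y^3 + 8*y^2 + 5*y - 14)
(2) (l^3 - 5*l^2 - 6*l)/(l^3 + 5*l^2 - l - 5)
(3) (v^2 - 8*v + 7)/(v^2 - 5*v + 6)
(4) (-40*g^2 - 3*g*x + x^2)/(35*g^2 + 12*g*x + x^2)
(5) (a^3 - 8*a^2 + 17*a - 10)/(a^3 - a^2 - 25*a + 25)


(1) = (y + 1)/(y - 1)
(2) = (l^2 - 6*l)/(l^2 + 4*l - 5)
(3) = (v^2 - 8*v + 7)/(v^2 - 5*v + 6)
(4) = (-8*g + x)/(7*g + x)
(5) = (a - 2)/(a + 5)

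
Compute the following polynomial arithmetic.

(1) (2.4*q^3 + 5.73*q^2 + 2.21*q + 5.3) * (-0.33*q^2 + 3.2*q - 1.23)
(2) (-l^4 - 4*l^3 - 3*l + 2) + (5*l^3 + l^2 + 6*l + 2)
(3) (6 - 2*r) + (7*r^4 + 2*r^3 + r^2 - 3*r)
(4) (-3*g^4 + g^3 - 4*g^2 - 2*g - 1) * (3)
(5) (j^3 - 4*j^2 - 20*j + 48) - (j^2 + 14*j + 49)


(1) = -0.792*q^5 + 5.7891*q^4 + 14.6547*q^3 - 1.7249*q^2 + 14.2417*q - 6.519
(2) = -l^4 + l^3 + l^2 + 3*l + 4
(3) = 7*r^4 + 2*r^3 + r^2 - 5*r + 6
(4) = -9*g^4 + 3*g^3 - 12*g^2 - 6*g - 3
(5) = j^3 - 5*j^2 - 34*j - 1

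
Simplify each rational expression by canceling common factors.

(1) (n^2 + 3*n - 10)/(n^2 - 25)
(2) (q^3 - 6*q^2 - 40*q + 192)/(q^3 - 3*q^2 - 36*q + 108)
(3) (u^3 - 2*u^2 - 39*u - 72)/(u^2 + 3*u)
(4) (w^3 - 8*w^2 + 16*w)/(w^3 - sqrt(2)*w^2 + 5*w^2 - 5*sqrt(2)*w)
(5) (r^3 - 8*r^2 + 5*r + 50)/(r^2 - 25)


(1) = (n - 2)/(n - 5)
(2) = (q^2 - 12*q + 32)/(q^2 - 9*q + 18)
(3) = (u^2 - 5*u - 24)/u
(4) = (w^2 - 8*w + 16)/(w^2 + w*(5 - sqrt(2)) - 5*sqrt(2))
(5) = (r^2 - 3*r - 10)/(r + 5)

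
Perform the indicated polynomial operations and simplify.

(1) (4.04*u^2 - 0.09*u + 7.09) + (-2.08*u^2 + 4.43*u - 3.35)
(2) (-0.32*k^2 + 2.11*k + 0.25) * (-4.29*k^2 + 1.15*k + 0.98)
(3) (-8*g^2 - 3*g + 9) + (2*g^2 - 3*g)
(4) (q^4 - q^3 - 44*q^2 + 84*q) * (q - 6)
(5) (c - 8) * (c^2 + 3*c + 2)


(1) = 1.96*u^2 + 4.34*u + 3.74
(2) = 1.3728*k^4 - 9.4199*k^3 + 1.0404*k^2 + 2.3553*k + 0.245
(3) = -6*g^2 - 6*g + 9
(4) = q^5 - 7*q^4 - 38*q^3 + 348*q^2 - 504*q
(5) = c^3 - 5*c^2 - 22*c - 16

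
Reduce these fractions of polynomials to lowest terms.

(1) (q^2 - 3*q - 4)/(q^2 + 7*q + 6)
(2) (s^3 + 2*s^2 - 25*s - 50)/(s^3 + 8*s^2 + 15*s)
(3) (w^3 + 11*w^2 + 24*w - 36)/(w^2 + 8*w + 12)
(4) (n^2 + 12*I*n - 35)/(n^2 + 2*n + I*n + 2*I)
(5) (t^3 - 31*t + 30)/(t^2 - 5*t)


(1) = (q - 4)/(q + 6)
(2) = (s^2 - 3*s - 10)/(s^2 + 3*s)
(3) = (w^2 + 5*w - 6)/(w + 2)
(4) = (n^2 + 12*I*n - 35)/(n^2 + n*(2 + I) + 2*I)
(5) = (t^2 + 5*t - 6)/t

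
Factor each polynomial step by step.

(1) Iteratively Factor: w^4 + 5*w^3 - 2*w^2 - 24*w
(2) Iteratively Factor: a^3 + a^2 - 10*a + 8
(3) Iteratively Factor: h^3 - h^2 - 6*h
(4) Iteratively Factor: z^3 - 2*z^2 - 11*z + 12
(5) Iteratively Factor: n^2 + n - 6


(1) = (w)*(w^3 + 5*w^2 - 2*w - 24) = w*(w - 2)*(w^2 + 7*w + 12) = w*(w - 2)*(w + 4)*(w + 3)
(2) = (a - 1)*(a^2 + 2*a - 8) = (a - 2)*(a - 1)*(a + 4)
(3) = (h + 2)*(h^2 - 3*h) = h*(h + 2)*(h - 3)
(4) = (z - 4)*(z^2 + 2*z - 3) = (z - 4)*(z - 1)*(z + 3)
(5) = (n - 2)*(n + 3)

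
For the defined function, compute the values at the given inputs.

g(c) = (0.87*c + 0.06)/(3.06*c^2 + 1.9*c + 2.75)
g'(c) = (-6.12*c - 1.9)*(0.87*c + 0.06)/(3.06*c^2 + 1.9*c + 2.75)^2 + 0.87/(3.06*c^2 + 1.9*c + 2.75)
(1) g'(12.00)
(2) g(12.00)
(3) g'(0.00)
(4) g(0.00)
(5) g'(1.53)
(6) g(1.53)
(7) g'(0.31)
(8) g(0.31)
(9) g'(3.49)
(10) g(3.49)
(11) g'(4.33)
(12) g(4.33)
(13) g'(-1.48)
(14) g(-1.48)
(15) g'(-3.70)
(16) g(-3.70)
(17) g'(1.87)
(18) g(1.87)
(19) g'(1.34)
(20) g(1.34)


(1) = -0.00
(2) = 0.02
(3) = 0.30
(4) = 0.02
(5) = -0.03
(6) = 0.11
(7) = 0.14
(8) = 0.09
(9) = -0.01
(10) = 0.07
(11) = -0.01
(12) = 0.06
(13) = -0.07
(14) = -0.18
(15) = -0.02
(16) = -0.08
(17) = -0.03
(18) = 0.10
(19) = -0.03
(20) = 0.11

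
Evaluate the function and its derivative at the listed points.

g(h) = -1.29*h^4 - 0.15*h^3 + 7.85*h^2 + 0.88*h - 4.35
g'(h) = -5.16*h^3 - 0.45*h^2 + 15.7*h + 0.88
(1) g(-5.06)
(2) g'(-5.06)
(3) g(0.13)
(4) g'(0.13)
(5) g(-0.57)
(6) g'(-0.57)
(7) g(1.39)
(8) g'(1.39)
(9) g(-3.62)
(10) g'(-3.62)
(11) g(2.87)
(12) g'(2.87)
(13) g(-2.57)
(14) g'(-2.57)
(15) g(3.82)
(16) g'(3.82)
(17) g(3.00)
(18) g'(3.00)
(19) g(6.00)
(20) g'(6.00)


(1) = -634.03
(2) = 578.42
(3) = -4.10
(4) = 2.90
(5) = -2.41
(6) = -7.26
(7) = 6.82
(8) = 7.98
(9) = -119.08
(10) = 182.93
(11) = -28.23
(12) = -79.75
(13) = -8.49
(14) = 45.15
(15) = -169.49
(16) = -233.35
(17) = -39.60
(18) = -95.39
(19) = -1420.71
(20) = -1035.68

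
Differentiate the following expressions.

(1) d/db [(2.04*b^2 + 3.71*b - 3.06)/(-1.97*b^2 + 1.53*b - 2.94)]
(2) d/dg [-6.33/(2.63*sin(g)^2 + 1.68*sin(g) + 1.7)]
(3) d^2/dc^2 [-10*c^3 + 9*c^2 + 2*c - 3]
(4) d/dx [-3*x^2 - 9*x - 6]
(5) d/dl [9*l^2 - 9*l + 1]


(1) = (10.4299*b^2 - 24.0516*b - 6.2256)/(3.8809*b^4 - 6.0282*b^3 + 13.9245*b^2 - 8.9964*b + 8.6436)
(2) = (33.2958*sin(g) + 10.6344)*cos(g)/(2.63*sin(g)^2 + 1.68*sin(g) + 1.7)^2
(3) = 18 - 60*c
(4) = -6*x - 9
(5) = 18*l - 9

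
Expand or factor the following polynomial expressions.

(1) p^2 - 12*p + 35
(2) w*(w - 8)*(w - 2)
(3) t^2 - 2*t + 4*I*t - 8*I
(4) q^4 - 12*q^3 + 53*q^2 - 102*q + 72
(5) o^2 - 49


(1) = (p - 7)*(p - 5)
(2) = w^3 - 10*w^2 + 16*w
(3) = (t - 2)*(t + 4*I)
(4) = (q - 4)*(q - 3)^2*(q - 2)
(5) = (o - 7)*(o + 7)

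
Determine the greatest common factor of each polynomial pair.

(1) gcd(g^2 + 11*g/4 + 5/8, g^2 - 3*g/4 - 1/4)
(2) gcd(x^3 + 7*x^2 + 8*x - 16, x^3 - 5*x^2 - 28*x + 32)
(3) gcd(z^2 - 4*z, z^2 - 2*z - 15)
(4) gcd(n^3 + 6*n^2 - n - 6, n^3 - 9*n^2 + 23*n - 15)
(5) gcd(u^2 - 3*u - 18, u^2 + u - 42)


(1) = gcd((g + 1/4)*(g + 5/2), (g - 1)*(g + 1/4)) = g + 1/4
(2) = x^2 + 3*x - 4
(3) = 1
(4) = n - 1
(5) = gcd((u - 6)*(u + 3), (u - 6)*(u + 7)) = u - 6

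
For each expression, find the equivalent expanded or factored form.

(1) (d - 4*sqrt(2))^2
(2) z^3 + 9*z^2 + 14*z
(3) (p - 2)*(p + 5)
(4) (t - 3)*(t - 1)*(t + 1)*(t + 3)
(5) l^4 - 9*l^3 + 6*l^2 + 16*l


(1) = d^2 - 8*sqrt(2)*d + 32
(2) = z*(z + 2)*(z + 7)
(3) = p^2 + 3*p - 10
(4) = t^4 - 10*t^2 + 9
(5) = l*(l - 8)*(l - 2)*(l + 1)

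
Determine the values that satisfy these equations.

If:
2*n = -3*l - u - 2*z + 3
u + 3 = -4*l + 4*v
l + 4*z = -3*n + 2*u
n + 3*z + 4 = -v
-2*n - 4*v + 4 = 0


Then:
l = -11
n = 17
u = 11
v = -15/2
z = -9/2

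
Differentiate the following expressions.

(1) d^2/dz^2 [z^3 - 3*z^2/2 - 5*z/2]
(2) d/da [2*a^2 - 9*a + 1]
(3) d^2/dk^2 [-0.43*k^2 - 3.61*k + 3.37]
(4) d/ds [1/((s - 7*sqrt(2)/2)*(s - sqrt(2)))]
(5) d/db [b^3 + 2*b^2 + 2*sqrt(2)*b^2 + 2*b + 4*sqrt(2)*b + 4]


(1) = 6*z - 3
(2) = 4*a - 9
(3) = -0.860000000000000
(4) = (-4*s + 9*sqrt(2))/(2*s^4 - 18*sqrt(2)*s^3 + 109*s^2 - 126*sqrt(2)*s + 98)
(5) = 3*b^2 + 4*b + 4*sqrt(2)*b + 2 + 4*sqrt(2)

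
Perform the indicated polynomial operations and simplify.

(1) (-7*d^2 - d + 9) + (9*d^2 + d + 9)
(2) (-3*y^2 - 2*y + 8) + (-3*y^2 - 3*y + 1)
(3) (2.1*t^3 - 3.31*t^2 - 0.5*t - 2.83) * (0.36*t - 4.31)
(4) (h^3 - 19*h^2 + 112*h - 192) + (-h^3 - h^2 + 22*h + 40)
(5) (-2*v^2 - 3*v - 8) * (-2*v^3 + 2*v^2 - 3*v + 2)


(1) = 2*d^2 + 18
(2) = -6*y^2 - 5*y + 9
(3) = 0.756*t^4 - 10.2426*t^3 + 14.0861*t^2 + 1.1362*t + 12.1973
(4) = -20*h^2 + 134*h - 152
(5) = 4*v^5 + 2*v^4 + 16*v^3 - 11*v^2 + 18*v - 16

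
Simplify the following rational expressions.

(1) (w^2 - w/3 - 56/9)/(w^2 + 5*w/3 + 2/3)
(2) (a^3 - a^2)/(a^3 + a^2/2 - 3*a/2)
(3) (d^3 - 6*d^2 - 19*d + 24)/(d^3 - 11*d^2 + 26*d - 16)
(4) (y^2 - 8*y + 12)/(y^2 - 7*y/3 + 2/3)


(1) = (9*w^2 - 3*w - 56)/(9*w^2 + 15*w + 6)
(2) = 2*a/(2*a + 3)
(3) = (d + 3)/(d - 2)
(4) = (3*y - 18)/(3*y - 1)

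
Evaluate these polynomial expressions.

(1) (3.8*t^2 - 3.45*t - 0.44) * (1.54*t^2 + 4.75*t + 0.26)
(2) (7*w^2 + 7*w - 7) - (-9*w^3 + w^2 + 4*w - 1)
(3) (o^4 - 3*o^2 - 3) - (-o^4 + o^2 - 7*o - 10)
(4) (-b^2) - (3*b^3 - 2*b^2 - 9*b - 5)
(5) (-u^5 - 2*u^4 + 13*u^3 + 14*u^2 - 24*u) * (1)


(1) = 5.852*t^4 + 12.737*t^3 - 16.0771*t^2 - 2.987*t - 0.1144
(2) = 9*w^3 + 6*w^2 + 3*w - 6
(3) = 2*o^4 - 4*o^2 + 7*o + 7
(4) = -3*b^3 + b^2 + 9*b + 5
(5) = -u^5 - 2*u^4 + 13*u^3 + 14*u^2 - 24*u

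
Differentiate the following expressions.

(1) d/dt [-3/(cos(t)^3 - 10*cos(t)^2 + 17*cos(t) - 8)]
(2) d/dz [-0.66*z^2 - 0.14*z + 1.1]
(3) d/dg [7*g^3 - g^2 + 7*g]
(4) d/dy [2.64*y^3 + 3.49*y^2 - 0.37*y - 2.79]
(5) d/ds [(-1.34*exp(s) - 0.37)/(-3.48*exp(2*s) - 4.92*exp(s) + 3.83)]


(1) = 3*(17 - 3*cos(t))*sin(t)/((cos(t) - 8)^2*(cos(t) - 1)^3)
(2) = -1.32*z - 0.14
(3) = 21*g^2 - 2*g + 7
(4) = 7.92*y^2 + 6.98*y - 0.37
(5) = (-(1.34*exp(s) + 0.37)*(6.96*exp(s) + 4.92) + 4.6632*exp(2*s) + 6.5928*exp(s) - 5.1322)*exp(s)/(3.48*exp(2*s) + 4.92*exp(s) - 3.83)^2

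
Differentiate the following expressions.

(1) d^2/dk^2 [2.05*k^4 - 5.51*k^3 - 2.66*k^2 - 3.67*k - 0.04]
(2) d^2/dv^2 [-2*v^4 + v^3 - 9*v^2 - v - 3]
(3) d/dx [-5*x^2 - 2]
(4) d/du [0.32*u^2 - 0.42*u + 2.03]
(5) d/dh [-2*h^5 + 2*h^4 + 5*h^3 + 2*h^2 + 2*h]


(1) = 24.6*k^2 - 33.06*k - 5.32
(2) = -24*v^2 + 6*v - 18
(3) = -10*x
(4) = 0.64*u - 0.42
(5) = -10*h^4 + 8*h^3 + 15*h^2 + 4*h + 2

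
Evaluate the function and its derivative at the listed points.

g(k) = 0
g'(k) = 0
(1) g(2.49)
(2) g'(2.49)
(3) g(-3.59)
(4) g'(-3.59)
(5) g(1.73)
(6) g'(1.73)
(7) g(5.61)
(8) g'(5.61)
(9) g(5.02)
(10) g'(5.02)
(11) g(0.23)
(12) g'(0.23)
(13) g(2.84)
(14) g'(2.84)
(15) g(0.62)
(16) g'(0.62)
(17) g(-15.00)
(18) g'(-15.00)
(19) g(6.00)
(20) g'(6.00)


(1) = 0.00
(2) = 0.00
(3) = 0.00
(4) = 0.00
(5) = 0.00
(6) = 0.00
(7) = 0.00
(8) = 0.00
(9) = 0.00
(10) = 0.00
(11) = 0.00
(12) = 0.00
(13) = 0.00
(14) = 0.00
(15) = 0.00
(16) = 0.00
(17) = 0.00
(18) = 0.00
(19) = 0.00
(20) = 0.00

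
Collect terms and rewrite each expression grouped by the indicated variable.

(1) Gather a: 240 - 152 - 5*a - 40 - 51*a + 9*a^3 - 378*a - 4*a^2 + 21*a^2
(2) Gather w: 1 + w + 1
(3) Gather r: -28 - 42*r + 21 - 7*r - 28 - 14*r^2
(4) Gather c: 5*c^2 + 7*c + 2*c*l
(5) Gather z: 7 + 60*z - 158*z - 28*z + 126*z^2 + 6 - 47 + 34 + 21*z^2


(1) = 9*a^3 + 17*a^2 - 434*a + 48
(2) = w + 2
(3) = -14*r^2 - 49*r - 35
(4) = 5*c^2 + c*(2*l + 7)
(5) = 147*z^2 - 126*z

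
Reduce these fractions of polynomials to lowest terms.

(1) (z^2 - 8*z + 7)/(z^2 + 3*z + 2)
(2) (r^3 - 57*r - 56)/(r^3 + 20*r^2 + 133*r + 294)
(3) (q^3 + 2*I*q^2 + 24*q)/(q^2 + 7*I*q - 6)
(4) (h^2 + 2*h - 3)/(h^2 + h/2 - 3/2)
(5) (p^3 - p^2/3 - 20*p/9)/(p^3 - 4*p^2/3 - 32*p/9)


(1) = (z^2 - 8*z + 7)/(z^2 + 3*z + 2)
(2) = (r^2 - 7*r - 8)/(r^2 + 13*r + 42)
(3) = (q^2 - 4*I*q)/(q + I)
(4) = (2*h + 6)/(2*h + 3)
(5) = (3*p - 5)/(3*p - 8)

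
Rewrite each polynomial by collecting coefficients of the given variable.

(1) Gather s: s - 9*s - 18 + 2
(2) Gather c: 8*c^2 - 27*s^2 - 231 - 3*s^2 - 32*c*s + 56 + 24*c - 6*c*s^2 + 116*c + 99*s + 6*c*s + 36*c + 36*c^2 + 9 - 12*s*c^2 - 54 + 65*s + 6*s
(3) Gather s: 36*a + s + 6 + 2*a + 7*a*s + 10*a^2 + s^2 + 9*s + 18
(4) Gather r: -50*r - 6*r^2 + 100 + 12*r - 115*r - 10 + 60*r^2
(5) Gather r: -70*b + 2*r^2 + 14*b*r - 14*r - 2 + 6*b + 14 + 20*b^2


(1) = -8*s - 16
(2) = c^2*(44 - 12*s) + c*(-6*s^2 - 26*s + 176) - 30*s^2 + 170*s - 220
(3) = 10*a^2 + 38*a + s^2 + s*(7*a + 10) + 24
(4) = 54*r^2 - 153*r + 90
(5) = 20*b^2 - 64*b + 2*r^2 + r*(14*b - 14) + 12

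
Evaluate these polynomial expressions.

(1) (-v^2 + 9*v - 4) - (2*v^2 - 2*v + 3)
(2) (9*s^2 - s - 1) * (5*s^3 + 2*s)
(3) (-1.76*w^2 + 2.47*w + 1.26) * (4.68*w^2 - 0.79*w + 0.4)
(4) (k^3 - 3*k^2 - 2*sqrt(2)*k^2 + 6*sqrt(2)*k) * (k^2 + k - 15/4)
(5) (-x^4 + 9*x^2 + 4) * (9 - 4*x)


(1) = -3*v^2 + 11*v - 7
(2) = 45*s^5 - 5*s^4 + 13*s^3 - 2*s^2 - 2*s
(3) = -8.2368*w^4 + 12.95*w^3 + 3.2415*w^2 - 0.0074*w + 0.504
(4) = k^5 - 2*sqrt(2)*k^4 - 2*k^4 - 27*k^3/4 + 4*sqrt(2)*k^3 + 45*k^2/4 + 27*sqrt(2)*k^2/2 - 45*sqrt(2)*k/2
(5) = 4*x^5 - 9*x^4 - 36*x^3 + 81*x^2 - 16*x + 36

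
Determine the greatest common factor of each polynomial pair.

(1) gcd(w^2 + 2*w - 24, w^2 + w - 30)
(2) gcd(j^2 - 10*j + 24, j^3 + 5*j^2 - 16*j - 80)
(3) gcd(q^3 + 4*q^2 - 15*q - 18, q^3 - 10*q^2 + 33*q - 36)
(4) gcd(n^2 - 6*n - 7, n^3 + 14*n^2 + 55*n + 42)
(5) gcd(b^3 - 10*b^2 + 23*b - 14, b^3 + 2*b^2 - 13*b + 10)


(1) = w + 6
(2) = gcd((j - 6)*(j - 4), (j - 4)*(j + 4)*(j + 5)) = j - 4
(3) = gcd((q - 3)*(q + 1)*(q + 6), (q - 4)*(q - 3)^2) = q - 3
(4) = n + 1
(5) = gcd((b - 7)*(b - 2)*(b - 1), (b - 2)*(b - 1)*(b + 5)) = b^2 - 3*b + 2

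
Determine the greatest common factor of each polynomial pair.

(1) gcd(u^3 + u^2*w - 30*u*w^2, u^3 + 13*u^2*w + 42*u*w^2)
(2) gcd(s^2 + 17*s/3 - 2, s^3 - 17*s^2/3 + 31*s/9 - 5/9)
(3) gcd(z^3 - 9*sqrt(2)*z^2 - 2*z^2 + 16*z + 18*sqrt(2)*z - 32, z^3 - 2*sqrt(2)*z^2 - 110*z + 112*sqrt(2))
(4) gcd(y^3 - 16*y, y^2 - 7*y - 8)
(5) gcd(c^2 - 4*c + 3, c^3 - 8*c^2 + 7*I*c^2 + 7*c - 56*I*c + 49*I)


(1) = gcd(u*(u - 5*w)*(u + 6*w), u*(u + 6*w)*(u + 7*w)) = u^2 + 6*u*w
(2) = gcd((s - 1/3)*(s + 6), (s - 5)*(s - 1/3)^2) = s - 1/3
(3) = gcd((z - 2)*(z - 8*sqrt(2))*(z - sqrt(2)), (z - 8*sqrt(2))*(z - sqrt(2))*(z + 7*sqrt(2))) = z^2 - 9*sqrt(2)*z + 16
(4) = 1
(5) = gcd((c - 3)*(c - 1), (c - 7)*(c - 1)*(c + 7*I)) = c - 1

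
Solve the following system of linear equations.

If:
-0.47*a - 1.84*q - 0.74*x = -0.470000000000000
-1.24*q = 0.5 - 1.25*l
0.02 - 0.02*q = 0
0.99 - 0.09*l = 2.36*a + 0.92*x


Then:
a = 1.45
l = 1.39
q = 1.00
x = -2.77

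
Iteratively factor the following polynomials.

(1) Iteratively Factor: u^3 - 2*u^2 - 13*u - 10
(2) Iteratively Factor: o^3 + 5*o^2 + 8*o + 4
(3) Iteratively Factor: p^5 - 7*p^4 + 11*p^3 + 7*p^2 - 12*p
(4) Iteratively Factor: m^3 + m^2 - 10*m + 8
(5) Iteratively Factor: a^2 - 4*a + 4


(1) = (u + 2)*(u^2 - 4*u - 5) = (u - 5)*(u + 2)*(u + 1)
(2) = (o + 2)*(o^2 + 3*o + 2) = (o + 2)^2*(o + 1)
(3) = (p + 1)*(p^4 - 8*p^3 + 19*p^2 - 12*p) = (p - 3)*(p + 1)*(p^3 - 5*p^2 + 4*p) = (p - 4)*(p - 3)*(p + 1)*(p^2 - p) = p*(p - 4)*(p - 3)*(p + 1)*(p - 1)
(4) = (m + 4)*(m^2 - 3*m + 2) = (m - 1)*(m + 4)*(m - 2)
(5) = (a - 2)*(a - 2)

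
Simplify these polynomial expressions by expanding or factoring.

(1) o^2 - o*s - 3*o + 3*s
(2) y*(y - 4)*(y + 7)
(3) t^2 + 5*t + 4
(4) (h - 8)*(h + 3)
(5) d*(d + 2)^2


(1) = (o - 3)*(o - s)
(2) = y^3 + 3*y^2 - 28*y
(3) = (t + 1)*(t + 4)
(4) = h^2 - 5*h - 24
(5) = d^3 + 4*d^2 + 4*d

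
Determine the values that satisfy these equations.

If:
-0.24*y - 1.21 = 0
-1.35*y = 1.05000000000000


Then:
No Solution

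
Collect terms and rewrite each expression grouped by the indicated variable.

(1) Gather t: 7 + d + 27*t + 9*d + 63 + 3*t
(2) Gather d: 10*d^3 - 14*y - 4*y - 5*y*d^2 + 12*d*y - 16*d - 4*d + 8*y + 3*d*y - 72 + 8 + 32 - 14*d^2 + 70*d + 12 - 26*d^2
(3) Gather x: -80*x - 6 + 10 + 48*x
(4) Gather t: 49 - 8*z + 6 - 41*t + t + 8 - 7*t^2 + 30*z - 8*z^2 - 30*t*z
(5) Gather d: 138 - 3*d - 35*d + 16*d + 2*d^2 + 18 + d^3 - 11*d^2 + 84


(1) = 10*d + 30*t + 70
(2) = 10*d^3 + d^2*(-5*y - 40) + d*(15*y + 50) - 10*y - 20
(3) = 4 - 32*x
(4) = -7*t^2 + t*(-30*z - 40) - 8*z^2 + 22*z + 63
(5) = d^3 - 9*d^2 - 22*d + 240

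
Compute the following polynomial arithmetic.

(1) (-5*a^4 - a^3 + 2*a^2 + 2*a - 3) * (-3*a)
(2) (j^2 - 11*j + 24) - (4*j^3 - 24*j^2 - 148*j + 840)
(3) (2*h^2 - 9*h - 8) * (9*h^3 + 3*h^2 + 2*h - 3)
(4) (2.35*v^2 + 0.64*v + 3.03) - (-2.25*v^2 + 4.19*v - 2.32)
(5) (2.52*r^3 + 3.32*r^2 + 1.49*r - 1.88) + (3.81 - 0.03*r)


(1) = 15*a^5 + 3*a^4 - 6*a^3 - 6*a^2 + 9*a
(2) = -4*j^3 + 25*j^2 + 137*j - 816
(3) = 18*h^5 - 75*h^4 - 95*h^3 - 48*h^2 + 11*h + 24
(4) = 4.6*v^2 - 3.55*v + 5.35
(5) = 2.52*r^3 + 3.32*r^2 + 1.46*r + 1.93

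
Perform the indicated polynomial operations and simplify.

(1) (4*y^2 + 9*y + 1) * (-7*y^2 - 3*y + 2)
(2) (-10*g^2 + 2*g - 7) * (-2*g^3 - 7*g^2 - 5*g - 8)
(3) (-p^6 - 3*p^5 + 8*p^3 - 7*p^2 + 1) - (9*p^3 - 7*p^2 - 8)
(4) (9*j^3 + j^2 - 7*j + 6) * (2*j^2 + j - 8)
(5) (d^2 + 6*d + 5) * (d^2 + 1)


(1) = -28*y^4 - 75*y^3 - 26*y^2 + 15*y + 2
(2) = 20*g^5 + 66*g^4 + 50*g^3 + 119*g^2 + 19*g + 56
(3) = -p^6 - 3*p^5 - p^3 + 9
(4) = 18*j^5 + 11*j^4 - 85*j^3 - 3*j^2 + 62*j - 48
(5) = d^4 + 6*d^3 + 6*d^2 + 6*d + 5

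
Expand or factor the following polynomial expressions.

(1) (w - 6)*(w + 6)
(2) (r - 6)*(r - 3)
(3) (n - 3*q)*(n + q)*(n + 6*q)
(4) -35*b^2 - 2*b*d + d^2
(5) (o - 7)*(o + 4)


(1) = w^2 - 36
(2) = r^2 - 9*r + 18
(3) = n^3 + 4*n^2*q - 15*n*q^2 - 18*q^3
(4) = (-7*b + d)*(5*b + d)
(5) = o^2 - 3*o - 28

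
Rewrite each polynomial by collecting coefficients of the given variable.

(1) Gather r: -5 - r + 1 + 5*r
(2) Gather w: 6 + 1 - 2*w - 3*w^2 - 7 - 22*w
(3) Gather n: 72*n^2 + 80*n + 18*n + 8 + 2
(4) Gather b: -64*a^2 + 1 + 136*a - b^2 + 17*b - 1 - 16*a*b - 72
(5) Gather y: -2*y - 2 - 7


(1) = 4*r - 4
(2) = -3*w^2 - 24*w
(3) = 72*n^2 + 98*n + 10
(4) = -64*a^2 + 136*a - b^2 + b*(17 - 16*a) - 72
(5) = -2*y - 9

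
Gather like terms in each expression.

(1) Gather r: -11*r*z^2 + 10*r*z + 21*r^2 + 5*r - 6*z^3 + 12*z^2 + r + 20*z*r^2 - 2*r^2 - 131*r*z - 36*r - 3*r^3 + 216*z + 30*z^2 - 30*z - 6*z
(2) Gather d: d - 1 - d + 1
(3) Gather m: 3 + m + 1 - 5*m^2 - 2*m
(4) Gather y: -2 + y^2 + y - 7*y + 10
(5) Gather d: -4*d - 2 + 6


(1) = -3*r^3 + r^2*(20*z + 19) + r*(-11*z^2 - 121*z - 30) - 6*z^3 + 42*z^2 + 180*z
(2) = 0
(3) = -5*m^2 - m + 4
(4) = y^2 - 6*y + 8
(5) = 4 - 4*d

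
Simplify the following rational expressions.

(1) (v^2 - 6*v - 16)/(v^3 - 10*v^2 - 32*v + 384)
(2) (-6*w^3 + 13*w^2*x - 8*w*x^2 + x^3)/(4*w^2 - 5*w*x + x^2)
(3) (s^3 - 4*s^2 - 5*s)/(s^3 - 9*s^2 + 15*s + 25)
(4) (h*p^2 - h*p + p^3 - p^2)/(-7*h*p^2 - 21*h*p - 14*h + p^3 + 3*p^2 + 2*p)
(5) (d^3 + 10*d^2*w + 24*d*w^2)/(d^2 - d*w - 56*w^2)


(1) = (v + 2)/(v^2 - 2*v - 48)
(2) = (6*w^2 - 7*w*x + x^2)/(-4*w + x)
(3) = s/(s - 5)
(4) = (h*p^2 - h*p + p^3 - p^2)/(-7*h*p^2 - 21*h*p - 14*h + p^3 + 3*p^2 + 2*p)
(5) = (-d^3 - 10*d^2*w - 24*d*w^2)/(-d^2 + d*w + 56*w^2)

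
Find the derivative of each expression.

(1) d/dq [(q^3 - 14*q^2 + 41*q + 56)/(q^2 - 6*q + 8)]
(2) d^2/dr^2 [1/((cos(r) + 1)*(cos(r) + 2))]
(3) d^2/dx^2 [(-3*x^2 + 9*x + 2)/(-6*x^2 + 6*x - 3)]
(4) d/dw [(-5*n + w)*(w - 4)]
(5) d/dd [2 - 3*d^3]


(1) = (q^4 - 12*q^3 + 67*q^2 - 336*q + 664)/(q^4 - 12*q^3 + 52*q^2 - 96*q + 64)
(2) = (-4*sin(r)^4 + 3*sin(r)^2 + 69*cos(r)/4 - 9*cos(3*r)/4 + 15)/((cos(r) + 1)^3*(cos(r) + 2)^3)
(3) = 2*(-24*x^3 - 42*x^2 + 78*x - 19)/(3*(8*x^6 - 24*x^5 + 36*x^4 - 32*x^3 + 18*x^2 - 6*x + 1))
(4) = -5*n + 2*w - 4
(5) = -9*d^2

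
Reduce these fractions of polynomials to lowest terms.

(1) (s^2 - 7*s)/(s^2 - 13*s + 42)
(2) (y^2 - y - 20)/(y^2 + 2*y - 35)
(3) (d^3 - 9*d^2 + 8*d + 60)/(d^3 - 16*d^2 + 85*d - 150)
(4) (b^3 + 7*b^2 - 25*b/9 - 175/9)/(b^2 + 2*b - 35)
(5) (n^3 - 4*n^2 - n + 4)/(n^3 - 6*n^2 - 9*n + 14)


(1) = s/(s - 6)
(2) = (y + 4)/(y + 7)
(3) = (d + 2)/(d - 5)
(4) = (9*b^2 - 25)/(9*b - 45)
(5) = (n^2 - 3*n - 4)/(n^2 - 5*n - 14)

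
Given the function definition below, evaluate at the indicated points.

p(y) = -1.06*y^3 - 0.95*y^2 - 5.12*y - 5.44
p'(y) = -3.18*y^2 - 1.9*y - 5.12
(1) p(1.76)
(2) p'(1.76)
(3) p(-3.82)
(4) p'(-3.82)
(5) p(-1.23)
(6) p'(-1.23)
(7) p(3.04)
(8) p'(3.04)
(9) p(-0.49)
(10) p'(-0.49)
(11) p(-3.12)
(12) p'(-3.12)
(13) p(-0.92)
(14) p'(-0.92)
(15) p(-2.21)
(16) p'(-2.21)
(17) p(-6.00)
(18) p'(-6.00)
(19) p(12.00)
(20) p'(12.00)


(1) = -23.17
(2) = -18.31
(3) = 59.34
(4) = -44.27
(5) = 1.39
(6) = -7.59
(7) = -59.56
(8) = -40.28
(9) = -3.03
(10) = -4.95
(11) = 33.48
(12) = -30.15
(13) = -0.71
(14) = -6.06
(15) = 12.68
(16) = -16.45
(17) = 220.04
(18) = -108.20
(19) = -2035.36
(20) = -485.84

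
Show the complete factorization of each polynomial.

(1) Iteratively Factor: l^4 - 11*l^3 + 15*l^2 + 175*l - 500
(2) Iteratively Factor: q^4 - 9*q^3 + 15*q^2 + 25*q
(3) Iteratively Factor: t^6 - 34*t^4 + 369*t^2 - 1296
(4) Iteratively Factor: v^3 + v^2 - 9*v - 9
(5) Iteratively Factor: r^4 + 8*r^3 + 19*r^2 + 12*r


(1) = (l - 5)*(l^3 - 6*l^2 - 15*l + 100) = (l - 5)*(l + 4)*(l^2 - 10*l + 25) = (l - 5)^2*(l + 4)*(l - 5)
(2) = (q)*(q^3 - 9*q^2 + 15*q + 25) = q*(q - 5)*(q^2 - 4*q - 5) = q*(q - 5)*(q + 1)*(q - 5)
(3) = (t + 3)*(t^5 - 3*t^4 - 25*t^3 + 75*t^2 + 144*t - 432) = (t + 3)*(t + 4)*(t^4 - 7*t^3 + 3*t^2 + 63*t - 108) = (t + 3)^2*(t + 4)*(t^3 - 10*t^2 + 33*t - 36) = (t - 3)*(t + 3)^2*(t + 4)*(t^2 - 7*t + 12) = (t - 3)^2*(t + 3)^2*(t + 4)*(t - 4)
(4) = (v + 1)*(v^2 - 9) = (v - 3)*(v + 1)*(v + 3)
(5) = (r + 3)*(r^3 + 5*r^2 + 4*r) = (r + 3)*(r + 4)*(r^2 + r) = r*(r + 3)*(r + 4)*(r + 1)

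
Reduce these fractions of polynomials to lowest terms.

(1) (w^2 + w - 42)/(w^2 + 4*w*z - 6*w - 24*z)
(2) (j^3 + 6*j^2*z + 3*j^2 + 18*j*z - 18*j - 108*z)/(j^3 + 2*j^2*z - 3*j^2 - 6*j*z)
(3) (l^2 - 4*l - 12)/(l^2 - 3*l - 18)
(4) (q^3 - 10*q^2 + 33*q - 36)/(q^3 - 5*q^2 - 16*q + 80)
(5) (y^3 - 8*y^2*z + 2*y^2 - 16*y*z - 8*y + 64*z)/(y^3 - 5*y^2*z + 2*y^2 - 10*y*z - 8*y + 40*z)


(1) = (w + 7)/(w + 4*z)
(2) = (j^2 + 6*j*z + 6*j + 36*z)/(j^2 + 2*j*z)
(3) = (l + 2)/(l + 3)
(4) = (q^2 - 6*q + 9)/(q^2 - q - 20)
(5) = (y - 8*z)/(y - 5*z)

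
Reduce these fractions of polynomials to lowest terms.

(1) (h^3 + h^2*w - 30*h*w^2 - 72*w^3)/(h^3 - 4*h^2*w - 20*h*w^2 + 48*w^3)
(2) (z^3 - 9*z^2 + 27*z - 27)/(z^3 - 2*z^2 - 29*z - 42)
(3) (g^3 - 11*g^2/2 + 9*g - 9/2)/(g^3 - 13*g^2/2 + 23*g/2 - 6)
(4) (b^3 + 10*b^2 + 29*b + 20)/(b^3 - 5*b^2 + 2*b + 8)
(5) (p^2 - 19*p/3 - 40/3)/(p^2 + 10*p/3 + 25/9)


(1) = (-h - 3*w)/(-h + 2*w)
(2) = (z^3 - 9*z^2 + 27*z - 27)/(z^3 - 2*z^2 - 29*z - 42)
(3) = (g - 3)/(g - 4)
(4) = (b^2 + 9*b + 20)/(b^2 - 6*b + 8)
(5) = (3*p - 24)/(3*p + 5)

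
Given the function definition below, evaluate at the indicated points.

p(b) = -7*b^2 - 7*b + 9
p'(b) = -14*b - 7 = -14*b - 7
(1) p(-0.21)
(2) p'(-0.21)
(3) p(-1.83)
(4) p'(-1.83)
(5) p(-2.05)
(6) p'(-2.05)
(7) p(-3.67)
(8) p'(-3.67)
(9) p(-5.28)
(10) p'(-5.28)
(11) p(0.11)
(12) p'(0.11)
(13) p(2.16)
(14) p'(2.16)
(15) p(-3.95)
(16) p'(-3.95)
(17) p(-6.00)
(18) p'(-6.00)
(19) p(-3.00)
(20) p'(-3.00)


(1) = 10.16
(2) = -4.06
(3) = -1.63
(4) = 18.62
(5) = -6.07
(6) = 21.70
(7) = -59.59
(8) = 44.38
(9) = -149.19
(10) = 66.92
(11) = 8.15
(12) = -8.54
(13) = -38.78
(14) = -37.24
(15) = -72.57
(16) = 48.30
(17) = -201.00
(18) = 77.00
(19) = -33.00
(20) = 35.00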